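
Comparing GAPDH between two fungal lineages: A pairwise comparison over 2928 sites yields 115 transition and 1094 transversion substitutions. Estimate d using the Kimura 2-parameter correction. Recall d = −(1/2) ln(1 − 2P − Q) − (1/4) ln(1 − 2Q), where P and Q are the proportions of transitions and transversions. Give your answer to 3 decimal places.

0.645

P = 115/2928 ≈ 0.039276 and Q = 1094/2928 ≈ 0.373634.
Under the Kimura two-parameter model, d = −½ ln(1 − 2P − Q) − ¼ ln(1 − 2Q).
1 − 2P − Q = 0.547814, giving −½ ln(0.547814) = 0.300910.
1 − 2Q = 0.252732, giving −¼ ln(0.252732) = 0.343856.
d = 0.300910 + 0.343856 = 0.644766.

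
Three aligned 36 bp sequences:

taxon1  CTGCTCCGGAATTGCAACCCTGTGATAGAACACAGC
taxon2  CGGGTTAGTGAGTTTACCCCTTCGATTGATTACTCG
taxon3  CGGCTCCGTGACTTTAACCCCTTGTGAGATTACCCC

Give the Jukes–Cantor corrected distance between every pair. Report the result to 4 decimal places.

d(taxon1,taxon2) = 0.8240, d(taxon1,taxon3) = 0.5482, d(taxon2,taxon3) = 0.4408

taxon1–taxon2: 18/36 sites differ → p = 0.5, d = −0.75 ln(1 − 0.666667) = 0.823960 ≈ 0.8240.
taxon1–taxon3: 14/36 sites differ → p ≈ 0.388889, d = −0.75 ln(1 − 0.518519) = 0.548166 ≈ 0.5482.
taxon2–taxon3: 12/36 sites differ → p ≈ 0.333333, d = −0.75 ln(1 − 0.444444) = 0.440839 ≈ 0.4408.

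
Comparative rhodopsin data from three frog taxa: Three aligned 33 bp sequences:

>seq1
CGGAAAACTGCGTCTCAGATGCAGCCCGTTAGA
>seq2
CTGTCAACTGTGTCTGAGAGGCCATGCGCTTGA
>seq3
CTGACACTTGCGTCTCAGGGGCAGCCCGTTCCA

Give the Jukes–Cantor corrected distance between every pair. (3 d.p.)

d(seq1,seq2) = 0.497, d(seq1,seq3) = 0.293, d(seq2,seq3) = 0.559

seq1–seq2: 12/33 sites differ → p ≈ 0.363636, d = −0.75 ln(1 − 0.484848) = 0.497470 ≈ 0.497.
seq1–seq3: 8/33 sites differ → p ≈ 0.242424, d = −0.75 ln(1 − 0.323232) = 0.292820 ≈ 0.293.
seq2–seq3: 13/33 sites differ → p ≈ 0.393939, d = −0.75 ln(1 − 0.525252) = 0.558728 ≈ 0.559.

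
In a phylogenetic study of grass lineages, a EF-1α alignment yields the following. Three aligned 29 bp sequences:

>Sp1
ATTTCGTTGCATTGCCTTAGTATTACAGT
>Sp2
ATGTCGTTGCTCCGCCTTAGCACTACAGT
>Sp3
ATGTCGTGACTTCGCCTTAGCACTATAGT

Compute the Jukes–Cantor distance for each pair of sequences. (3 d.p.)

d(Sp1,Sp2) = 0.242, d(Sp1,Sp3) = 0.344, d(Sp2,Sp3) = 0.152

Sp1–Sp2: 6/29 sites differ → p ≈ 0.206897, d = −0.75 ln(1 − 0.275863) = 0.242081 ≈ 0.242.
Sp1–Sp3: 8/29 sites differ → p ≈ 0.275862, d = −0.75 ln(1 − 0.367816) = 0.343931 ≈ 0.344.
Sp2–Sp3: 4/29 sites differ → p ≈ 0.137931, d = −0.75 ln(1 − 0.183908) = 0.152421 ≈ 0.152.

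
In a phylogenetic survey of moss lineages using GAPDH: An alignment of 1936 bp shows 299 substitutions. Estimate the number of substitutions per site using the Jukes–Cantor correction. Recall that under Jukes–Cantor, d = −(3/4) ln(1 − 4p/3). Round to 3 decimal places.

0.173

p = 299/1936 ≈ 0.154442.
d = −(3/4) ln(1 − 4p/3) = −0.75 ln(1 − 0.205923) = −0.75 ln(0.794077)
  = −0.75 × (-0.230575) = 0.172931 substitutions/site.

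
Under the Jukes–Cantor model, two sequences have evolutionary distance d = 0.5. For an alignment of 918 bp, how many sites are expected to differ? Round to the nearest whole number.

335

Invert JC69: p = (3/4)(1 − e^(−4d/3)) = 0.75 × (1 − e^(-0.666667)) = 0.75 × (1 − 0.513417) = 0.364937.
Expected differing sites = pL ≈ 0.364937 × 918 = 335.012166 ≈ 335.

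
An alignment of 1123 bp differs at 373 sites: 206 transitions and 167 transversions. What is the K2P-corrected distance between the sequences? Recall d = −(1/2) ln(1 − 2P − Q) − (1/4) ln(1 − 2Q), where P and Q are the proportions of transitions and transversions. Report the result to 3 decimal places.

P = 206/1123 ≈ 0.183437 and Q = 167/1123 ≈ 0.148709.
Under the Kimura two-parameter model, d = −½ ln(1 − 2P − Q) − ¼ ln(1 − 2Q).
1 − 2P − Q = 0.484417, giving −½ ln(0.484417) = 0.362405.
1 − 2Q = 0.702582, giving −¼ ln(0.702582) = 0.088248.
d = 0.362405 + 0.088248 = 0.450653.

0.451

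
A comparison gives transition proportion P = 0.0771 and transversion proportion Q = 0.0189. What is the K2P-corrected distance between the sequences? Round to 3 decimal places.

0.105

Under the Kimura two-parameter model, d = −½ ln(1 − 2P − Q) − ¼ ln(1 − 2Q).
1 − 2P − Q = 0.8269, giving −½ ln(0.8269) = 0.095036.
1 − 2Q = 0.9622, giving −¼ ln(0.9622) = 0.009633.
d = 0.095036 + 0.009633 = 0.104669.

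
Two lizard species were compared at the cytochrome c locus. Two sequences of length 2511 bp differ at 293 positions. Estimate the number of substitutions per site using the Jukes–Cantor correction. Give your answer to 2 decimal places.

0.13

p = 293/2511 ≈ 0.116687.
d = −(3/4) ln(1 − 4p/3) = −0.75 ln(1 − 0.155583) = −0.75 ln(0.844417)
  = −0.75 × (-0.169109) = 0.126832 substitutions/site.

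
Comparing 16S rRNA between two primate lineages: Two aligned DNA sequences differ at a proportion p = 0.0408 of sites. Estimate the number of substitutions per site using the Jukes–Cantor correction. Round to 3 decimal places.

0.042

d = −(3/4) ln(1 − 4p/3) = −0.75 ln(1 − 0.0544) = −0.75 ln(0.9456)
  = −0.75 × (-0.055936) = 0.041952 substitutions/site.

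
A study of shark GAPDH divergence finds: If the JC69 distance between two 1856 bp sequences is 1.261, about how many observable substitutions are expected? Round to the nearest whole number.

1133

Invert JC69: p = (3/4)(1 − e^(−4d/3)) = 0.75 × (1 − e^(-1.681333)) = 0.75 × (1 − 0.186126) = 0.610406.
Expected differing sites = pL ≈ 0.610406 × 1856 = 1132.913536 ≈ 1133.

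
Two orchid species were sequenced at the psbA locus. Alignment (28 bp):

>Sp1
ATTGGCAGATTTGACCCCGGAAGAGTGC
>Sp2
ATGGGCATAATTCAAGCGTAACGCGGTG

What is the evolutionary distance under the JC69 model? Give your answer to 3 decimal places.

0.824

The sequences differ at 14 of 28 sites, so p = 14/28 = 0.5.
d = −(3/4) ln(1 − 4p/3) = −0.75 ln(1 − 0.666667) = −0.75 ln(0.333333)
  = −0.75 × (-1.098613) = 0.823960 substitutions/site.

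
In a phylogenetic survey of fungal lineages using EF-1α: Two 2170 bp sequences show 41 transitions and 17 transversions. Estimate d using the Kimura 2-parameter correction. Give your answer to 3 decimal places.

P = 41/2170 ≈ 0.018894 and Q = 17/2170 ≈ 0.007834.
Under the Kimura two-parameter model, d = −½ ln(1 − 2P − Q) − ¼ ln(1 − 2Q).
1 − 2P − Q = 0.954378, giving −½ ln(0.954378) = 0.023348.
1 − 2Q = 0.984332, giving −¼ ln(0.984332) = 0.003948.
d = 0.023348 + 0.003948 = 0.027296.

0.027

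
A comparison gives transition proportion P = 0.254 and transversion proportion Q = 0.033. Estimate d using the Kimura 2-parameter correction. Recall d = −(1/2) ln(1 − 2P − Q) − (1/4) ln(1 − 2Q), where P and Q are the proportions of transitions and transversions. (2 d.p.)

Under the Kimura two-parameter model, d = −½ ln(1 − 2P − Q) − ¼ ln(1 − 2Q).
1 − 2P − Q = 0.459, giving −½ ln(0.459) = 0.389353.
1 − 2Q = 0.934, giving −¼ ln(0.934) = 0.017070.
d = 0.389353 + 0.017070 = 0.406423.

0.41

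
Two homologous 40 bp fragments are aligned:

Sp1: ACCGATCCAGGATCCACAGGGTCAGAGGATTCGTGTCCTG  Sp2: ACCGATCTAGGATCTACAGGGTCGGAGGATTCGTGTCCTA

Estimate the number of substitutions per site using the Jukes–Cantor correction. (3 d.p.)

The sequences differ at 4 of 40 sites (8, 15, 24, 40), so p = 4/40 = 0.1.
d = −(3/4) ln(1 − 4p/3) = −0.75 ln(1 − 0.133333) = −0.75 ln(0.866667)
  = −0.75 × (-0.143100) = 0.107325 substitutions/site.

0.107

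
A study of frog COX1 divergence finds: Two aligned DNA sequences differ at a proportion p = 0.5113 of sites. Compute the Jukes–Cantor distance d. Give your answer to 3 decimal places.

d = −(3/4) ln(1 − 4p/3) = −0.75 ln(1 − 0.681733) = −0.75 ln(0.318267)
  = −0.75 × (-1.144865) = 0.858649 substitutions/site.

0.859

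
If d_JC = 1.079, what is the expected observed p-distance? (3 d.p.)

p = (3/4)(1 − e^(−4d/3)) = 0.75 × (1 − e^(-1.438667)) = 0.75 × (1 − 0.237244) = 0.572067.

0.572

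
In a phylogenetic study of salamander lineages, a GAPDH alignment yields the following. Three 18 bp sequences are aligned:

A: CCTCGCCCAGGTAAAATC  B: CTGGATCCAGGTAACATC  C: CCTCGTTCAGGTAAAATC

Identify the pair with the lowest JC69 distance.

A and C

A–B: 6/18 differ, p = 0.333, d = 0.441.
A–C: 2/18 differ, p = 0.111, d = 0.120.
B–C: 6/18 differ, p = 0.333, d = 0.441.
The smallest distance is between A and C.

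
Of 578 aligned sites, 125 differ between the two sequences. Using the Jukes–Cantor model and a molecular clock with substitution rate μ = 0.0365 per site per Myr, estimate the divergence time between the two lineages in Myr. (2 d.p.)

p = 125/578 ≈ 0.216263.
d = −(3/4) ln(1 − 4p/3) = −0.75 ln(1 − 0.288351) = −0.75 ln(0.711649)
  = −0.75 × (-0.340170) = 0.255128 substitutions/site.
Under a molecular clock d = 2μt, so t = d/(2μ) = 0.255128 / (2 × 0.0365) = 3.49 Myr.

3.49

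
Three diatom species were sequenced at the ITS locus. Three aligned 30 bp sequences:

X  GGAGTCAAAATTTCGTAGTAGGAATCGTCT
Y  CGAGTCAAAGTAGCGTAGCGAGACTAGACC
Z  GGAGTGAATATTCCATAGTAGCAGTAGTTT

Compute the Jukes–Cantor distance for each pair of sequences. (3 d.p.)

X–Y: 11/30 sites differ → p ≈ 0.366667, d = −0.75 ln(1 − 0.488889) = 0.503376 ≈ 0.503.
X–Z: 8/30 sites differ → p ≈ 0.266667, d = −0.75 ln(1 − 0.355556) = 0.329526 ≈ 0.330.
Y–Z: 15/30 sites differ → p = 0.5, d = −0.75 ln(1 − 0.666667) = 0.823960 ≈ 0.824.

d(X,Y) = 0.503, d(X,Z) = 0.330, d(Y,Z) = 0.824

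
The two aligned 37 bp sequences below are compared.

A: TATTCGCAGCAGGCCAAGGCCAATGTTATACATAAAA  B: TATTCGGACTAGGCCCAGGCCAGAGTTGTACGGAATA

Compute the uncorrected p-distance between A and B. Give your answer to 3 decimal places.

0.270

The sequences differ at 10 of 37 positions (sites 7, 9, 10, 16, 23, 24, 28, 32, 33, 36).
p = 10/37 = 0.270270… ≈ 0.270 (to 3 d.p.).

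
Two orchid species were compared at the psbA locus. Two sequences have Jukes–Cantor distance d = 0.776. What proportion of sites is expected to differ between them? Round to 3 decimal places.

0.483

p = (3/4)(1 − e^(−4d/3)) = 0.75 × (1 − e^(-1.034667)) = 0.75 × (1 − 0.355345) = 0.483491.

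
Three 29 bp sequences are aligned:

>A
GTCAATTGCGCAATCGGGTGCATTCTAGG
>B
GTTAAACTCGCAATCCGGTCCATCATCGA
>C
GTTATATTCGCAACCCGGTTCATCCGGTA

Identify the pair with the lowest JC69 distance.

B and C

A–B: 10/29 differ, p = 0.345, d = 0.462.
A–C: 12/29 differ, p = 0.414, d = 0.602.
B–C: 8/29 differ, p = 0.276, d = 0.344.
The smallest distance is between B and C.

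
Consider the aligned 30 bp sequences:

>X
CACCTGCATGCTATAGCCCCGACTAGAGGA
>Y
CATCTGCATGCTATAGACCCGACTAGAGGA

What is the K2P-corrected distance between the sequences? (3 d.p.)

Of 30 sites, 1 differences are transitions and 1 are transversions, so P = 1/30 ≈ 0.033333 and Q = 1/30 ≈ 0.033333.
Under the Kimura two-parameter model, d = −½ ln(1 − 2P − Q) − ¼ ln(1 − 2Q).
1 − 2P − Q = 0.900001, giving −½ ln(0.900001) = 0.052680.
1 − 2Q = 0.933334, giving −¼ ln(0.933334) = 0.017248.
d = 0.052680 + 0.017248 = 0.069928.

0.070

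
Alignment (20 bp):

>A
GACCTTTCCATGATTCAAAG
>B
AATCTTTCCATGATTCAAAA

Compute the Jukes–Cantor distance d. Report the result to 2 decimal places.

0.17

The sequences differ at 3 of 20 sites (1, 3, 20), so p = 3/20 = 0.15.
d = −(3/4) ln(1 − 4p/3) = −0.75 ln(1 − 0.2) = −0.75 ln(0.8)
  = −0.75 × (-0.223144) = 0.167358 substitutions/site.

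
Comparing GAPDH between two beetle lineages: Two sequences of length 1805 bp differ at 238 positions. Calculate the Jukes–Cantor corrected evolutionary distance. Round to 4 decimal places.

0.1450

p = 238/1805 ≈ 0.131856.
d = −(3/4) ln(1 − 4p/3) = −0.75 ln(1 − 0.175808) = −0.75 ln(0.824192)
  = −0.75 × (-0.193352) = 0.145014 substitutions/site.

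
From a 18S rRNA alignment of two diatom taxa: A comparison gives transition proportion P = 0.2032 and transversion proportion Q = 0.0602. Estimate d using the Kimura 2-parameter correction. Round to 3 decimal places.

0.346

Under the Kimura two-parameter model, d = −½ ln(1 − 2P − Q) − ¼ ln(1 − 2Q).
1 − 2P − Q = 0.5334, giving −½ ln(0.5334) = 0.314242.
1 − 2Q = 0.8796, giving −¼ ln(0.8796) = 0.032072.
d = 0.314242 + 0.032072 = 0.346314.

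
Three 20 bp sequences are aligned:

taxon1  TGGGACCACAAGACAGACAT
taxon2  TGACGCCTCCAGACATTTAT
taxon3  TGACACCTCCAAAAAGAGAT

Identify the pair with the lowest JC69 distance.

taxon1–taxon2: 8/20 differ, p = 0.400, d = 0.572.
taxon1–taxon3: 7/20 differ, p = 0.350, d = 0.471.
taxon2–taxon3: 6/20 differ, p = 0.300, d = 0.383.
The smallest distance is between taxon2 and taxon3.

taxon2 and taxon3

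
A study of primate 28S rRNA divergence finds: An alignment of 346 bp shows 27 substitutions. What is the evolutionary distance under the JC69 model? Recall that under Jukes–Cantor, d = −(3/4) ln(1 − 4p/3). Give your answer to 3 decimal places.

0.082

p = 27/346 ≈ 0.078035.
d = −(3/4) ln(1 − 4p/3) = −0.75 ln(1 − 0.104047) = −0.75 ln(0.895953)
  = −0.75 × (-0.109867) = 0.082400 substitutions/site.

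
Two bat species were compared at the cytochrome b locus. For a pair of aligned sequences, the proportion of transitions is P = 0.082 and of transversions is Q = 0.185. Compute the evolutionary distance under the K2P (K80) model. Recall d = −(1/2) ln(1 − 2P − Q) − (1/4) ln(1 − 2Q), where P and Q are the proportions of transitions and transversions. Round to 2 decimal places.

0.33

Under the Kimura two-parameter model, d = −½ ln(1 − 2P − Q) − ¼ ln(1 − 2Q).
1 − 2P − Q = 0.651, giving −½ ln(0.651) = 0.214623.
1 − 2Q = 0.63, giving −¼ ln(0.63) = 0.115509.
d = 0.214623 + 0.115509 = 0.330132.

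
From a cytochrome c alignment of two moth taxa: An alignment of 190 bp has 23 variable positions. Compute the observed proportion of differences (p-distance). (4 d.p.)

p = 23/190 = 0.121052… ≈ 0.1211 (to 4 d.p.).

0.1211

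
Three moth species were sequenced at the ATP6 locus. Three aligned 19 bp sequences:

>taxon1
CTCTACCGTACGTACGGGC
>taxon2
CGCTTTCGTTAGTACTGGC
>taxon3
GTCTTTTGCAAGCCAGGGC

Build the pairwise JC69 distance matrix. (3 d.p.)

taxon1–taxon2: 6/19 sites differ → p ≈ 0.315789, d = −0.75 ln(1 − 0.421052) = 0.409907 ≈ 0.410.
taxon1–taxon3: 9/19 sites differ → p ≈ 0.473684, d = −0.75 ln(1 − 0.631579) = 0.748897 ≈ 0.749.
taxon2–taxon3: 9/19 sites differ → p ≈ 0.473684, d = −0.75 ln(1 − 0.631579) = 0.748897 ≈ 0.749.

d(taxon1,taxon2) = 0.410, d(taxon1,taxon3) = 0.749, d(taxon2,taxon3) = 0.749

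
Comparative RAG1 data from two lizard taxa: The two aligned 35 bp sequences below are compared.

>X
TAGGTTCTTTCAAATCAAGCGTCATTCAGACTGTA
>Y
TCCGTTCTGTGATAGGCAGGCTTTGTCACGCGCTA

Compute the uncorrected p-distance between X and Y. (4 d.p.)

The sequences differ at 17 of 35 positions.
p = 17/35 = 0.485714… ≈ 0.4857 (to 4 d.p.).

0.4857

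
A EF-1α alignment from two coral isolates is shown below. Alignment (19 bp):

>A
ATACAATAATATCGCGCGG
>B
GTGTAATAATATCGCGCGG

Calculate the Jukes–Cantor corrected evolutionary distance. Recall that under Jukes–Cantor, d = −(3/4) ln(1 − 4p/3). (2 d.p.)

The sequences differ at 3 of 19 sites (1, 3, 4), so p = 3/19 ≈ 0.157895.
d = −(3/4) ln(1 − 4p/3) = −0.75 ln(1 − 0.210527) = −0.75 ln(0.789473)
  = −0.75 × (-0.236390) = 0.177293 substitutions/site.

0.18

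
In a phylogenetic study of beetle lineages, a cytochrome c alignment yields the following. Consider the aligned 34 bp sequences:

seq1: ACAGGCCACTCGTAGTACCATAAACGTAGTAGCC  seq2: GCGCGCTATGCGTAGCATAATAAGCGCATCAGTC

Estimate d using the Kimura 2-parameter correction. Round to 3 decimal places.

0.679

Of 34 sites, 10 differences are transitions and 4 are transversions, so P = 10/34 ≈ 0.294118 and Q = 4/34 ≈ 0.117647.
Under the Kimura two-parameter model, d = −½ ln(1 − 2P − Q) − ¼ ln(1 − 2Q).
1 − 2P − Q = 0.294117, giving −½ ln(0.294117) = 0.611889.
1 − 2Q = 0.764706, giving −¼ ln(0.764706) = 0.067066.
d = 0.611889 + 0.067066 = 0.678955.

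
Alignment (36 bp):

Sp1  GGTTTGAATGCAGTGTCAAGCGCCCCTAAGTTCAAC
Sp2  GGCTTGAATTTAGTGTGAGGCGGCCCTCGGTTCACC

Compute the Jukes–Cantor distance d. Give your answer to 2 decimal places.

0.30

The sequences differ at 9 of 36 sites (3, 10, 11, 17, 19, 23, 28, 29, 35), so p = 9/36 = 0.25.
d = −(3/4) ln(1 − 4p/3) = −0.75 ln(1 − 0.333333) = −0.75 ln(0.666667)
  = −0.75 × (-0.405465) = 0.304099 substitutions/site.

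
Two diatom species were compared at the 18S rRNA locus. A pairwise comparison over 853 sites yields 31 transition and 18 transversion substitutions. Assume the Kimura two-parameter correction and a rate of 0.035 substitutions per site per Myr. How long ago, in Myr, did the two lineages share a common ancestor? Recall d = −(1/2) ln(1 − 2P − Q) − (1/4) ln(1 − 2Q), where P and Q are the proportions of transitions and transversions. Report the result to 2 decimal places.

0.86

P = 31/853 ≈ 0.036342 and Q = 18/853 ≈ 0.021102.
Under the Kimura two-parameter model, d = −½ ln(1 − 2P − Q) − ¼ ln(1 − 2Q).
1 − 2P − Q = 0.906214, giving −½ ln(0.906214) = 0.049240.
1 − 2Q = 0.957796, giving −¼ ln(0.957796) = 0.010780.
d = 0.049240 + 0.010780 = 0.060020.
Under a molecular clock d = 2μt, so t = d/(2μ) = 0.060020 / (2 × 0.035) = 0.86 Myr.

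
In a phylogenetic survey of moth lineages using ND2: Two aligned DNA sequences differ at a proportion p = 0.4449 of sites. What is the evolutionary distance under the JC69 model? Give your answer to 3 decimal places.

0.675

d = −(3/4) ln(1 − 4p/3) = −0.75 ln(1 − 0.5932) = −0.75 ln(0.4068)
  = −0.75 × (-0.899434) = 0.674576 substitutions/site.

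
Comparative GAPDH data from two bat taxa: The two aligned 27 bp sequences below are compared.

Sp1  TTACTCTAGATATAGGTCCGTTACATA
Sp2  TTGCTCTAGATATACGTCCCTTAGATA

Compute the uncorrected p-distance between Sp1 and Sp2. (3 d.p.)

The sequences differ at 4 of 27 positions (sites 3, 15, 20, 24).
p = 4/27 = 0.148148… ≈ 0.148 (to 3 d.p.).

0.148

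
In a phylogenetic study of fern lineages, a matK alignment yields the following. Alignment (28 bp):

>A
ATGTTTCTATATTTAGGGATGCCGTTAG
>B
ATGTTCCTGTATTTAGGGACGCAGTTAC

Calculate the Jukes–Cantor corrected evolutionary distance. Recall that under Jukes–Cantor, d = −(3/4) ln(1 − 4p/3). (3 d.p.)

0.204

The sequences differ at 5 of 28 sites (6, 9, 20, 23, 28), so p = 5/28 ≈ 0.178571.
d = −(3/4) ln(1 − 4p/3) = −0.75 ln(1 − 0.238095) = −0.75 ln(0.761905)
  = −0.75 × (-0.271933) = 0.203950 substitutions/site.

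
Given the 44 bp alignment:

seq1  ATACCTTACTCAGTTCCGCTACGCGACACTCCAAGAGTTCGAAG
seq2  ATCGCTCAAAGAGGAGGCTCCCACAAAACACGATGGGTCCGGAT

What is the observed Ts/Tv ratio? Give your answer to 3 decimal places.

0.500

Transitions are A↔G and C↔T; transversions are all other mismatches.
Transitions: 8. Transversions: 16.
R = 8/16 = 0.500.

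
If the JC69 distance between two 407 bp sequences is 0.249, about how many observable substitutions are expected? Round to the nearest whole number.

86

Invert JC69: p = (3/4)(1 − e^(−4d/3)) = 0.75 × (1 − e^(-0.332)) = 0.75 × (1 − 0.717487) = 0.211885.
Expected differing sites = pL ≈ 0.211885 × 407 = 86.237195 ≈ 86.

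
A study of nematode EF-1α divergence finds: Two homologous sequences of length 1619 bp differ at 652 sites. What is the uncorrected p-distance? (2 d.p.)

p = 652/1619 = 0.402717… ≈ 0.40 (to 2 d.p.).

0.40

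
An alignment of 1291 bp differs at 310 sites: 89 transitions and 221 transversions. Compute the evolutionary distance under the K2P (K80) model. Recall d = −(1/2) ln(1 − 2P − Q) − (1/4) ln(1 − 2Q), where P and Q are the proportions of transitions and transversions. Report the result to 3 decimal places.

P = 89/1291 ≈ 0.068939 and Q = 221/1291 ≈ 0.171185.
Under the Kimura two-parameter model, d = −½ ln(1 − 2P − Q) − ¼ ln(1 − 2Q).
1 − 2P − Q = 0.690937, giving −½ ln(0.690937) = 0.184853.
1 − 2Q = 0.65763, giving −¼ ln(0.65763) = 0.104778.
d = 0.184853 + 0.104778 = 0.289631.

0.290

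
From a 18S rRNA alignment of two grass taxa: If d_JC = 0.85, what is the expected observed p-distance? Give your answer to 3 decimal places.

p = (3/4)(1 − e^(−4d/3)) = 0.75 × (1 − e^(-1.133333)) = 0.75 × (1 − 0.321958) = 0.508532.

0.509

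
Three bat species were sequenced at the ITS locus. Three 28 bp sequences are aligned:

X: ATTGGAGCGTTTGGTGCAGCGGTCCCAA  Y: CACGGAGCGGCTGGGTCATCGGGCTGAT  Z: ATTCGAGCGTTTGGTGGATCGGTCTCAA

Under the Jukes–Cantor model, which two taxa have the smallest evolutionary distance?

X–Y: 12/28 differ, p = 0.429, d = 0.635.
X–Z: 4/28 differ, p = 0.143, d = 0.158.
Y–Z: 12/28 differ, p = 0.429, d = 0.635.
The smallest distance is between X and Z.

X and Z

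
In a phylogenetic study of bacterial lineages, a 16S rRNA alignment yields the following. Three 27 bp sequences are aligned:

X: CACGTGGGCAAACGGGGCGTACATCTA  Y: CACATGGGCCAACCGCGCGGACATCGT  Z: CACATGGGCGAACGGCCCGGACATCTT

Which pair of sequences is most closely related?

Y and Z

X–Y: 7/27 differ, p = 0.259, d = 0.318.
X–Z: 6/27 differ, p = 0.222, d = 0.264.
Y–Z: 4/27 differ, p = 0.148, d = 0.165.
The smallest distance is between Y and Z.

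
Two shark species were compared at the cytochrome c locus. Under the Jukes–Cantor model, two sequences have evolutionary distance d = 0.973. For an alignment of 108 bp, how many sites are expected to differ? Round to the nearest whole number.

Invert JC69: p = (3/4)(1 − e^(−4d/3)) = 0.75 × (1 − e^(-1.297333)) = 0.75 × (1 − 0.273260) = 0.545055.
Expected differing sites = pL ≈ 0.545055 × 108 = 58.86594 ≈ 59.

59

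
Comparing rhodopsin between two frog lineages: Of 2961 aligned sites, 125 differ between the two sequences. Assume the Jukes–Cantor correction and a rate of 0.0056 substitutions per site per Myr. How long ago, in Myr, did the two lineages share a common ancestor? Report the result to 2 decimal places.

p = 125/2961 ≈ 0.042215.
d = −(3/4) ln(1 − 4p/3) = −0.75 ln(1 − 0.056287) = −0.75 ln(0.943713)
  = −0.75 × (-0.057933) = 0.043450 substitutions/site.
Under a molecular clock d = 2μt, so t = d/(2μ) = 0.043450 / (2 × 0.0056) = 3.88 Myr.

3.88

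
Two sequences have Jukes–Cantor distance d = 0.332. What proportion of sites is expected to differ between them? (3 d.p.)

0.268

p = (3/4)(1 − e^(−4d/3)) = 0.75 × (1 − e^(-0.442667)) = 0.75 × (1 − 0.642321) = 0.268259.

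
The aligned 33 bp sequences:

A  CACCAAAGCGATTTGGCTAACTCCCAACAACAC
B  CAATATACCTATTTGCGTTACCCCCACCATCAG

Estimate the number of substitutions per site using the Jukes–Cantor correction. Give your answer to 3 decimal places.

0.497

The sequences differ at 12 of 33 sites, so p = 12/33 ≈ 0.363636.
d = −(3/4) ln(1 − 4p/3) = −0.75 ln(1 − 0.484848) = −0.75 ln(0.515152)
  = −0.75 × (-0.663293) = 0.497470 substitutions/site.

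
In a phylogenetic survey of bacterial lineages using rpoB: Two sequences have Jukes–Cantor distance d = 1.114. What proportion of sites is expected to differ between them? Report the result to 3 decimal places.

0.580

p = (3/4)(1 − e^(−4d/3)) = 0.75 × (1 − e^(-1.485333)) = 0.75 × (1 − 0.226427) = 0.580180.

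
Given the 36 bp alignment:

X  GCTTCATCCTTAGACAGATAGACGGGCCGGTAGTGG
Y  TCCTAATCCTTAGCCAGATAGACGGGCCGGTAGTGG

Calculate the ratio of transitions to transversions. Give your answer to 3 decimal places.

Transitions are A↔G and C↔T; transversions are all other mismatches.
Transitions: 1. Transversions: 3.
R = 1/3 = 0.333333… ≈ 0.333 (to 3 d.p.).

0.333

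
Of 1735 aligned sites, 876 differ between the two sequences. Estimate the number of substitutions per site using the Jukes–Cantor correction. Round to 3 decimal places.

p = 876/1735 ≈ 0.504899.
d = −(3/4) ln(1 − 4p/3) = −0.75 ln(1 − 0.673199) = −0.75 ln(0.326801)
  = −0.75 × (-1.118404) = 0.838803 substitutions/site.

0.839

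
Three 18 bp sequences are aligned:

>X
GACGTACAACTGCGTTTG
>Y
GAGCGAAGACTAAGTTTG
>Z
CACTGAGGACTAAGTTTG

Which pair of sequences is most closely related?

X–Y: 7/18 differ, p = 0.389, d = 0.548.
X–Z: 7/18 differ, p = 0.389, d = 0.548.
Y–Z: 4/18 differ, p = 0.222, d = 0.264.
The smallest distance is between Y and Z.

Y and Z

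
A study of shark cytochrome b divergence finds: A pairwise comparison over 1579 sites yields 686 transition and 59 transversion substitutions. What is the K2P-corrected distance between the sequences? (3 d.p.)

P = 686/1579 ≈ 0.434452 and Q = 59/1579 ≈ 0.037365.
Under the Kimura two-parameter model, d = −½ ln(1 − 2P − Q) − ¼ ln(1 − 2Q).
1 − 2P − Q = 0.093731, giving −½ ln(0.093731) = 1.183663.
1 − 2Q = 0.92527, giving −¼ ln(0.92527) = 0.019417.
d = 1.183663 + 0.019417 = 1.203080.

1.203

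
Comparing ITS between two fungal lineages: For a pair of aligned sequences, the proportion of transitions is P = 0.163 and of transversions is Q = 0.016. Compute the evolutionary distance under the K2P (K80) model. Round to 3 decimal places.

0.217

Under the Kimura two-parameter model, d = −½ ln(1 − 2P − Q) − ¼ ln(1 − 2Q).
1 − 2P − Q = 0.658, giving −½ ln(0.658) = 0.209275.
1 − 2Q = 0.968, giving −¼ ln(0.968) = 0.008131.
d = 0.209275 + 0.008131 = 0.217406.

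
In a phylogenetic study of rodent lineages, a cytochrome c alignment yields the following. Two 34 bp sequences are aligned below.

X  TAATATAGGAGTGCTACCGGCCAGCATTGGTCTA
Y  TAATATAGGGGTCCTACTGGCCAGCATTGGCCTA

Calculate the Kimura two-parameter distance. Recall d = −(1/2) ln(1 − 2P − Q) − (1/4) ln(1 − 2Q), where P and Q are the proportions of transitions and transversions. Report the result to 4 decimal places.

0.1304

Of 34 sites, 3 differences are transitions and 1 are transversions, so P = 3/34 ≈ 0.088235 and Q = 1/34 ≈ 0.029412.
Under the Kimura two-parameter model, d = −½ ln(1 − 2P − Q) − ¼ ln(1 − 2Q).
1 − 2P − Q = 0.794118, giving −½ ln(0.794118) = 0.115262.
1 − 2Q = 0.941176, giving −¼ ln(0.941176) = 0.015156.
d = 0.115262 + 0.015156 = 0.130418.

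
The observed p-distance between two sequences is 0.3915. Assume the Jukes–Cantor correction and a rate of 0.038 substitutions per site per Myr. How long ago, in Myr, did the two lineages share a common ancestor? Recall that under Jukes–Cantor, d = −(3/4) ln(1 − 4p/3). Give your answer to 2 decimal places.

7.28

d = −(3/4) ln(1 − 4p/3) = −0.75 ln(1 − 0.522) = −0.75 ln(0.478)
  = −0.75 × (-0.738145) = 0.553609 substitutions/site.
Under a molecular clock d = 2μt, so t = d/(2μ) = 0.553609 / (2 × 0.038) = 7.28 Myr.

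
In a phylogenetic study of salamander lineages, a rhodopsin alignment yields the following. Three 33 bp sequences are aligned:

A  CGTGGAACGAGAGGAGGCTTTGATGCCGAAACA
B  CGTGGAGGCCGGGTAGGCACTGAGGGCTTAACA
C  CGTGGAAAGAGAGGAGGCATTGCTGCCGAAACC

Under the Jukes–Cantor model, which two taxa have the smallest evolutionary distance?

A–B: 12/33 differ, p = 0.364, d = 0.497.
A–C: 4/33 differ, p = 0.121, d = 0.132.
B–C: 13/33 differ, p = 0.394, d = 0.559.
The smallest distance is between A and C.

A and C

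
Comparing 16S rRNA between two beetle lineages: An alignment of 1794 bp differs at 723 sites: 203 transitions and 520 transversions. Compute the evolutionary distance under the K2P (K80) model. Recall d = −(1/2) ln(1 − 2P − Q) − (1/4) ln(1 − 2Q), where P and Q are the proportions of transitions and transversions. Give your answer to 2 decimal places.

0.58

P = 203/1794 ≈ 0.113155 and Q = 520/1794 ≈ 0.289855.
Under the Kimura two-parameter model, d = −½ ln(1 − 2P − Q) − ¼ ln(1 − 2Q).
1 − 2P − Q = 0.483835, giving −½ ln(0.483835) = 0.363006.
1 − 2Q = 0.42029, giving −¼ ln(0.42029) = 0.216703.
d = 0.363006 + 0.216703 = 0.579709.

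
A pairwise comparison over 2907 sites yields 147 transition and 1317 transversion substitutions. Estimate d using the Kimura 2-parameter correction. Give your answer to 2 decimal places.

P = 147/2907 ≈ 0.050568 and Q = 1317/2907 ≈ 0.453044.
Under the Kimura two-parameter model, d = −½ ln(1 − 2P − Q) − ¼ ln(1 − 2Q).
1 − 2P − Q = 0.44582, giving −½ ln(0.44582) = 0.403920.
1 − 2Q = 0.093912, giving −¼ ln(0.093912) = 0.591349.
d = 0.403920 + 0.591349 = 0.995269.

1.00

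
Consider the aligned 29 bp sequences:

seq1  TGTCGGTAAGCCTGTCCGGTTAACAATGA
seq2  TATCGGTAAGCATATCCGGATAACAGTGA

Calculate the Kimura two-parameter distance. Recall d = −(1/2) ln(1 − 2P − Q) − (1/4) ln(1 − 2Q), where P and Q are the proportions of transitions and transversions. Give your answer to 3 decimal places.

Of 29 sites, 3 differences are transitions and 2 are transversions, so P = 3/29 ≈ 0.103448 and Q = 2/29 ≈ 0.068966.
Under the Kimura two-parameter model, d = −½ ln(1 − 2P − Q) − ¼ ln(1 − 2Q).
1 − 2P − Q = 0.724138, giving −½ ln(0.724138) = 0.161387.
1 − 2Q = 0.862068, giving −¼ ln(0.862068) = 0.037105.
d = 0.161387 + 0.037105 = 0.198492.

0.198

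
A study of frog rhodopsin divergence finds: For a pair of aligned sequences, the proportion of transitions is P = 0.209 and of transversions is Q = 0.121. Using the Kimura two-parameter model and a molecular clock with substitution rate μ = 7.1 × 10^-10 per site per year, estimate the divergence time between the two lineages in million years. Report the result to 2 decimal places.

321.44

Under the Kimura two-parameter model, d = −½ ln(1 − 2P − Q) − ¼ ln(1 − 2Q).
1 − 2P − Q = 0.461, giving −½ ln(0.461) = 0.387179.
1 − 2Q = 0.758, giving −¼ ln(0.758) = 0.069268.
d = 0.387179 + 0.069268 = 0.456447.
Under a molecular clock d = 2μt, so t = d/(2μ) = 0.456447 / (2 × 7.1 × 10^-10) = 321.44 million years.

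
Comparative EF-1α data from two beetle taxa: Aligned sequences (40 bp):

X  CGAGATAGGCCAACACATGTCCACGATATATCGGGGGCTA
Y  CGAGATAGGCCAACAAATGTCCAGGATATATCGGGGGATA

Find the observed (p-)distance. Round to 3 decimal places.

The sequences differ at 3 of 40 positions (sites 16, 24, 38).
p = 3/40 = 0.075.

0.075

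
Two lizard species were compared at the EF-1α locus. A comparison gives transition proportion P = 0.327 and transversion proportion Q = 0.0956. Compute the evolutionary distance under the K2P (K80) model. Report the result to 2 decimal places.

0.75

Under the Kimura two-parameter model, d = −½ ln(1 − 2P − Q) − ¼ ln(1 − 2Q).
1 − 2P − Q = 0.2504, giving −½ ln(0.2504) = 0.692348.
1 − 2Q = 0.8088, giving −¼ ln(0.8088) = 0.053051.
d = 0.692348 + 0.053051 = 0.745399.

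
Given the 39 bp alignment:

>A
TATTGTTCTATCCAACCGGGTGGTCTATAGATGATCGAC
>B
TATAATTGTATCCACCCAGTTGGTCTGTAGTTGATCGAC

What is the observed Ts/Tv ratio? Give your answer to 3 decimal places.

Transitions are A↔G and C↔T; transversions are all other mismatches.
Transitions: 3. Transversions: 5.
R = 3/5 = 0.600.

0.600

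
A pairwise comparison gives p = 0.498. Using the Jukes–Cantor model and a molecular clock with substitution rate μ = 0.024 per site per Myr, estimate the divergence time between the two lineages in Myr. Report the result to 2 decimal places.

d = −(3/4) ln(1 − 4p/3) = −0.75 ln(1 − 0.664) = −0.75 ln(0.336)
  = −0.75 × (-1.090644) = 0.817983 substitutions/site.
Under a molecular clock d = 2μt, so t = d/(2μ) = 0.817983 / (2 × 0.024) = 17.04 Myr.

17.04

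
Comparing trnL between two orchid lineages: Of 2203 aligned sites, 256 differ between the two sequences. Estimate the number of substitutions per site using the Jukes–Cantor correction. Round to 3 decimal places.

p = 256/2203 ≈ 0.116205.
d = −(3/4) ln(1 − 4p/3) = −0.75 ln(1 − 0.15494) = −0.75 ln(0.84506)
  = −0.75 × (-0.168348) = 0.126261 substitutions/site.

0.126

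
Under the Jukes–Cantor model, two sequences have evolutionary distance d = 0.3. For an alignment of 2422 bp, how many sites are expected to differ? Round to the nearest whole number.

599

Invert JC69: p = (3/4)(1 − e^(−4d/3)) = 0.75 × (1 − e^(-0.4)) = 0.75 × (1 − 0.670320) = 0.247260.
Expected differing sites = pL ≈ 0.247260 × 2422 = 598.86372 ≈ 599.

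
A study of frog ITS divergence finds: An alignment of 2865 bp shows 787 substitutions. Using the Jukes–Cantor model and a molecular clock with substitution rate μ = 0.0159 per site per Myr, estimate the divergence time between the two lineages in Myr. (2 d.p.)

10.76

p = 787/2865 ≈ 0.274695.
d = −(3/4) ln(1 − 4p/3) = −0.75 ln(1 − 0.36626) = −0.75 ln(0.63374)
  = −0.75 × (-0.456117) = 0.342088 substitutions/site.
Under a molecular clock d = 2μt, so t = d/(2μ) = 0.342088 / (2 × 0.0159) = 10.76 Myr.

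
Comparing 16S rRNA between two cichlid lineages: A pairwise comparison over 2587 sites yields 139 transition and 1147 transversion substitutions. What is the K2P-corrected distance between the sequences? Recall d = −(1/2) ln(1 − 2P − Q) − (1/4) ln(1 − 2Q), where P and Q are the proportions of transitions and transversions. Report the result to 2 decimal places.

P = 139/2587 ≈ 0.05373 and Q = 1147/2587 ≈ 0.443371.
Under the Kimura two-parameter model, d = −½ ln(1 − 2P − Q) − ¼ ln(1 − 2Q).
1 − 2P − Q = 0.449169, giving −½ ln(0.449169) = 0.400178.
1 − 2Q = 0.113258, giving −¼ ln(0.113258) = 0.544522.
d = 0.400178 + 0.544522 = 0.944700.

0.94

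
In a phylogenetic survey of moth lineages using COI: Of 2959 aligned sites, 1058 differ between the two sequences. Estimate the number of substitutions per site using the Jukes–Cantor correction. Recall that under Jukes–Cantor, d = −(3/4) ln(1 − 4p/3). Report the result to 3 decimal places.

0.486

p = 1058/2959 ≈ 0.357553.
d = −(3/4) ln(1 − 4p/3) = −0.75 ln(1 − 0.476737) = −0.75 ln(0.523263)
  = −0.75 × (-0.647671) = 0.485753 substitutions/site.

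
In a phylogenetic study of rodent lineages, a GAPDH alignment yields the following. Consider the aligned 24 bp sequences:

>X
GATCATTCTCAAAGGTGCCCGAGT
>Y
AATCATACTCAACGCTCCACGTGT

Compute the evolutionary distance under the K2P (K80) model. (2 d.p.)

Of 24 sites, 1 differences are transitions and 6 are transversions, so P = 1/24 ≈ 0.041667 and Q = 6/24 = 0.25.
Under the Kimura two-parameter model, d = −½ ln(1 − 2P − Q) − ¼ ln(1 − 2Q).
1 − 2P − Q = 0.666666, giving −½ ln(0.666666) = 0.202733.
1 − 2Q = 0.5, giving −¼ ln(0.5) = 0.173287.
d = 0.202733 + 0.173287 = 0.376020.

0.38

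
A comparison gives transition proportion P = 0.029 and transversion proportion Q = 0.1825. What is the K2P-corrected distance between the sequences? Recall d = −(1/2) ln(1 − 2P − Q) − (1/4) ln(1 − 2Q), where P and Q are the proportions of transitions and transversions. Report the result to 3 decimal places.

0.251

Under the Kimura two-parameter model, d = −½ ln(1 − 2P − Q) − ¼ ln(1 − 2Q).
1 − 2P − Q = 0.7595, giving −½ ln(0.7595) = 0.137547.
1 − 2Q = 0.635, giving −¼ ln(0.635) = 0.113533.
d = 0.137547 + 0.113533 = 0.251080.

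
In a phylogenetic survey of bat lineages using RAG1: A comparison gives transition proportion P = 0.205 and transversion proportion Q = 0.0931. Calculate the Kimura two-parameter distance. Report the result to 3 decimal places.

0.401

Under the Kimura two-parameter model, d = −½ ln(1 − 2P − Q) − ¼ ln(1 − 2Q).
1 − 2P − Q = 0.4969, giving −½ ln(0.4969) = 0.349683.
1 − 2Q = 0.8138, giving −¼ ln(0.8138) = 0.051510.
d = 0.349683 + 0.051510 = 0.401193.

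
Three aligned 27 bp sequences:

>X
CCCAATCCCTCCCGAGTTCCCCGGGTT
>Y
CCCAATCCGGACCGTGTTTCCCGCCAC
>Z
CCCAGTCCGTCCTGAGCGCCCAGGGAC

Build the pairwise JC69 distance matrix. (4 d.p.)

X–Y: 9/27 sites differ → p ≈ 0.333333, d = −0.75 ln(1 − 0.444444) = 0.440839 ≈ 0.4408.
X–Z: 8/27 sites differ → p ≈ 0.296296, d = −0.75 ln(1 − 0.395061) = 0.376971 ≈ 0.3770.
Y–Z: 11/27 sites differ → p ≈ 0.407407, d = −0.75 ln(1 − 0.543209) = 0.587647 ≈ 0.5876.

d(X,Y) = 0.4408, d(X,Z) = 0.3770, d(Y,Z) = 0.5876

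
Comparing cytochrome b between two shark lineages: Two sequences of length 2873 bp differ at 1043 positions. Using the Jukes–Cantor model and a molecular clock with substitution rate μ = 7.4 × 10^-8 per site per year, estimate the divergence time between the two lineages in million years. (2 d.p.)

3.35

p = 1043/2873 ≈ 0.363035.
d = −(3/4) ln(1 − 4p/3) = −0.75 ln(1 − 0.484047) = −0.75 ln(0.515953)
  = −0.75 × (-0.661740) = 0.496305 substitutions/site.
Under a molecular clock d = 2μt, so t = d/(2μ) = 0.496305 / (2 × 7.4 × 10^-8) = 3.35 million years.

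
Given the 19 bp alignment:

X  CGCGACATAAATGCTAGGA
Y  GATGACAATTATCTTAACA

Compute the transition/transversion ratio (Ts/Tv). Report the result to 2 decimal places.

0.67

Transitions are A↔G and C↔T; transversions are all other mismatches.
Transitions: 4. Transversions: 6.
R = 4/6 = 0.666666… ≈ 0.67 (to 2 d.p.).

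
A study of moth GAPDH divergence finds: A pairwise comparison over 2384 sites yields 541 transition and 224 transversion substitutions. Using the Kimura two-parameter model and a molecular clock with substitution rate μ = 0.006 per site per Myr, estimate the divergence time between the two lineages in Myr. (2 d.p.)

P = 541/2384 ≈ 0.22693 and Q = 224/2384 ≈ 0.09396.
Under the Kimura two-parameter model, d = −½ ln(1 − 2P − Q) − ¼ ln(1 − 2Q).
1 − 2P − Q = 0.45218, giving −½ ln(0.45218) = 0.396837.
1 − 2Q = 0.81208, giving −¼ ln(0.81208) = 0.052039.
d = 0.396837 + 0.052039 = 0.448876.
Under a molecular clock d = 2μt, so t = d/(2μ) = 0.448876 / (2 × 0.006) = 37.41 Myr.

37.41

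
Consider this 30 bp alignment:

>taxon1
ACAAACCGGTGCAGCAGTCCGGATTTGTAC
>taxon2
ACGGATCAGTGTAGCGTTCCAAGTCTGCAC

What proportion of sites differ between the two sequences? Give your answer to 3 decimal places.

The sequences differ at 12 of 30 positions.
p = 12/30 = 0.400.

0.400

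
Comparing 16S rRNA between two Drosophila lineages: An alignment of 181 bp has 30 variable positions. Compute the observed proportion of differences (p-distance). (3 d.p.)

p = 30/181 = 0.165745… ≈ 0.166 (to 3 d.p.).

0.166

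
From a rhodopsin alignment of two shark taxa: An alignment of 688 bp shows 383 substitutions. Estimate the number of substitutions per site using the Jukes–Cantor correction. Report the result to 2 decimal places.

p = 383/688 ≈ 0.556686.
d = −(3/4) ln(1 − 4p/3) = −0.75 ln(1 − 0.742248) = −0.75 ln(0.257752)
  = −0.75 × (-1.355757) = 1.016818 substitutions/site.

1.02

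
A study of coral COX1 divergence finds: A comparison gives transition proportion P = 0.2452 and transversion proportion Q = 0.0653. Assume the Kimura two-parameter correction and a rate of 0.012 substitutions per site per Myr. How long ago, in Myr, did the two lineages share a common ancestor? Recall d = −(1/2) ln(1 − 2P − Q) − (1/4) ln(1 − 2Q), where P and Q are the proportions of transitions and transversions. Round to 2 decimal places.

18.36

Under the Kimura two-parameter model, d = −½ ln(1 − 2P − Q) − ¼ ln(1 − 2Q).
1 − 2P − Q = 0.4443, giving −½ ln(0.4443) = 0.405628.
1 − 2Q = 0.8694, giving −¼ ln(0.8694) = 0.034988.
d = 0.405628 + 0.034988 = 0.440616.
Under a molecular clock d = 2μt, so t = d/(2μ) = 0.440616 / (2 × 0.012) = 18.36 Myr.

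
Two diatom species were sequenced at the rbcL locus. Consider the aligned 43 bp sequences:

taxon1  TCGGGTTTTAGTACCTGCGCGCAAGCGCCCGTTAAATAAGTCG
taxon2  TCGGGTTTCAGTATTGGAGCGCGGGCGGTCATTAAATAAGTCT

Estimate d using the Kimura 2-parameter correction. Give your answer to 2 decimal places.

Of 43 sites, 7 differences are transitions and 4 are transversions, so P = 7/43 ≈ 0.162791 and Q = 4/43 ≈ 0.093023.
Under the Kimura two-parameter model, d = −½ ln(1 − 2P − Q) − ¼ ln(1 − 2Q).
1 − 2P − Q = 0.581395, giving −½ ln(0.581395) = 0.271162.
1 − 2Q = 0.813954, giving −¼ ln(0.813954) = 0.051463.
d = 0.271162 + 0.051463 = 0.322625.

0.32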